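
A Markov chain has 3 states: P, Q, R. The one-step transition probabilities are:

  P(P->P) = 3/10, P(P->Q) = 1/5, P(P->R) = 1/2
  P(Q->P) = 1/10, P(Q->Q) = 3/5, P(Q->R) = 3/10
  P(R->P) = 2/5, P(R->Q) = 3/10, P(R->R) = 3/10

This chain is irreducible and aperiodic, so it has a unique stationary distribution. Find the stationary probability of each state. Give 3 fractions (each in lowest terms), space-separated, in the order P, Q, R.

Answer: 19/74 29/74 13/37

Derivation:
The stationary distribution satisfies pi = pi * P, i.e.:
  pi_P = 3/10*pi_P + 1/10*pi_Q + 2/5*pi_R
  pi_Q = 1/5*pi_P + 3/5*pi_Q + 3/10*pi_R
  pi_R = 1/2*pi_P + 3/10*pi_Q + 3/10*pi_R
with normalization: pi_P + pi_Q + pi_R = 1.

Using the first 2 balance equations plus normalization, the linear system A*pi = b is:
  [-7/10, 1/10, 2/5] . pi = 0
  [1/5, -2/5, 3/10] . pi = 0
  [1, 1, 1] . pi = 1

Solving yields:
  pi_P = 19/74
  pi_Q = 29/74
  pi_R = 13/37

Verification (pi * P):
  19/74*3/10 + 29/74*1/10 + 13/37*2/5 = 19/74 = pi_P  (ok)
  19/74*1/5 + 29/74*3/5 + 13/37*3/10 = 29/74 = pi_Q  (ok)
  19/74*1/2 + 29/74*3/10 + 13/37*3/10 = 13/37 = pi_R  (ok)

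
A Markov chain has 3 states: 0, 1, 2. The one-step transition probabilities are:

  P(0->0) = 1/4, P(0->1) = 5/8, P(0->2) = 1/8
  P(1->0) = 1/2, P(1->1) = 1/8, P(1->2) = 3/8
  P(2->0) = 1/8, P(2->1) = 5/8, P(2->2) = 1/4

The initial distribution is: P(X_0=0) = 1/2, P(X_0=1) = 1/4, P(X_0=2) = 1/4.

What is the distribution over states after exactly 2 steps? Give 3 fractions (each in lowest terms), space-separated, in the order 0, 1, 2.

Answer: 89/256 3/8 71/256

Derivation:
Propagating the distribution step by step (d_{t+1} = d_t * P):
d_0 = (0=1/2, 1=1/4, 2=1/4)
  d_1[0] = 1/2*1/4 + 1/4*1/2 + 1/4*1/8 = 9/32
  d_1[1] = 1/2*5/8 + 1/4*1/8 + 1/4*5/8 = 1/2
  d_1[2] = 1/2*1/8 + 1/4*3/8 + 1/4*1/4 = 7/32
d_1 = (0=9/32, 1=1/2, 2=7/32)
  d_2[0] = 9/32*1/4 + 1/2*1/2 + 7/32*1/8 = 89/256
  d_2[1] = 9/32*5/8 + 1/2*1/8 + 7/32*5/8 = 3/8
  d_2[2] = 9/32*1/8 + 1/2*3/8 + 7/32*1/4 = 71/256
d_2 = (0=89/256, 1=3/8, 2=71/256)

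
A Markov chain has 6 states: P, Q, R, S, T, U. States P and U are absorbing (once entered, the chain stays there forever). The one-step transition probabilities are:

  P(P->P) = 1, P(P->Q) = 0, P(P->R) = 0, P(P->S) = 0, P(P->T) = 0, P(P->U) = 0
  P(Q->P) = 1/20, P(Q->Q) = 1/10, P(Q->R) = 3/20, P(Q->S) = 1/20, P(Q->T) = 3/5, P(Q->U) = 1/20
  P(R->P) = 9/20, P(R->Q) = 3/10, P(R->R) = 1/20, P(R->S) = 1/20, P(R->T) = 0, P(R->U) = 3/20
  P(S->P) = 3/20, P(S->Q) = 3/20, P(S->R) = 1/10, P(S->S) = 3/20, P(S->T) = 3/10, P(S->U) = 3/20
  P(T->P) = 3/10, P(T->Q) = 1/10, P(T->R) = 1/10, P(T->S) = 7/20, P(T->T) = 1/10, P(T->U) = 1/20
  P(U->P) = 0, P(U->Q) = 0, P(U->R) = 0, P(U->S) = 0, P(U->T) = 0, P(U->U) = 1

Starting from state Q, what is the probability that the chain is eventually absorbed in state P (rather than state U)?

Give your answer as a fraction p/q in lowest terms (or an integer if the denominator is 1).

Let a_i = P(absorbed in P | start in state i).
Boundary conditions: a_P = 1, a_U = 0.
For each transient state i, a_i = sum_j P(i->j) * a_j:
  a_Q = 1/20*a_P + 1/10*a_Q + 3/20*a_R + 1/20*a_S + 3/5*a_T + 1/20*a_U
  a_R = 9/20*a_P + 3/10*a_Q + 1/20*a_R + 1/20*a_S + 0*a_T + 3/20*a_U
  a_S = 3/20*a_P + 3/20*a_Q + 1/10*a_R + 3/20*a_S + 3/10*a_T + 3/20*a_U
  a_T = 3/10*a_P + 1/10*a_Q + 1/10*a_R + 7/20*a_S + 1/10*a_T + 1/20*a_U

Substituting a_P = 1 and a_U = 0, rearrange to (I - Q) a = r where r[i] = P(i -> P):
  [9/10, -3/20, -1/20, -3/5] . (a_Q, a_R, a_S, a_T) = 1/20
  [-3/10, 19/20, -1/20, 0] . (a_Q, a_R, a_S, a_T) = 9/20
  [-3/20, -1/10, 17/20, -3/10] . (a_Q, a_R, a_S, a_T) = 3/20
  [-1/10, -1/10, -7/20, 9/10] . (a_Q, a_R, a_S, a_T) = 3/10

Solving yields:
  a_Q = 993/1394
  a_R = 4087/5576
  a_S = 3637/5576
  a_T = 8337/11152

Starting state is Q, so the absorption probability is a_Q = 993/1394.

Answer: 993/1394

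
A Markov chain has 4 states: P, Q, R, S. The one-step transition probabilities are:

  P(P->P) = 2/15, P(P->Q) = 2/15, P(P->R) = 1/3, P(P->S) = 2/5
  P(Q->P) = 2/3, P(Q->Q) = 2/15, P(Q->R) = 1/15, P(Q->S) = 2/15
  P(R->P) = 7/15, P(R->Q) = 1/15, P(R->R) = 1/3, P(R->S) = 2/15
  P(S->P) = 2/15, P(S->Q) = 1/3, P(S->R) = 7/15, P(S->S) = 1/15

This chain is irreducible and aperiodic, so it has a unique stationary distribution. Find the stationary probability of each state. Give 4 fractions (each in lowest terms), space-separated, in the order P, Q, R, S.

The stationary distribution satisfies pi = pi * P, i.e.:
  pi_P = 2/15*pi_P + 2/3*pi_Q + 7/15*pi_R + 2/15*pi_S
  pi_Q = 2/15*pi_P + 2/15*pi_Q + 1/15*pi_R + 1/3*pi_S
  pi_R = 1/3*pi_P + 1/15*pi_Q + 1/3*pi_R + 7/15*pi_S
  pi_S = 2/5*pi_P + 2/15*pi_Q + 2/15*pi_R + 1/15*pi_S
with normalization: pi_P + pi_Q + pi_R + pi_S = 1.

Using the first 3 balance equations plus normalization, the linear system A*pi = b is:
  [-13/15, 2/3, 7/15, 2/15] . pi = 0
  [2/15, -13/15, 1/15, 1/3] . pi = 0
  [1/3, 1/15, -2/3, 7/15] . pi = 0
  [1, 1, 1, 1] . pi = 1

Solving yields:
  pi_P = 375/1166
  pi_Q = 357/2332
  pi_R = 373/1166
  pi_S = 479/2332

Verification (pi * P):
  375/1166*2/15 + 357/2332*2/3 + 373/1166*7/15 + 479/2332*2/15 = 375/1166 = pi_P  (ok)
  375/1166*2/15 + 357/2332*2/15 + 373/1166*1/15 + 479/2332*1/3 = 357/2332 = pi_Q  (ok)
  375/1166*1/3 + 357/2332*1/15 + 373/1166*1/3 + 479/2332*7/15 = 373/1166 = pi_R  (ok)
  375/1166*2/5 + 357/2332*2/15 + 373/1166*2/15 + 479/2332*1/15 = 479/2332 = pi_S  (ok)

Answer: 375/1166 357/2332 373/1166 479/2332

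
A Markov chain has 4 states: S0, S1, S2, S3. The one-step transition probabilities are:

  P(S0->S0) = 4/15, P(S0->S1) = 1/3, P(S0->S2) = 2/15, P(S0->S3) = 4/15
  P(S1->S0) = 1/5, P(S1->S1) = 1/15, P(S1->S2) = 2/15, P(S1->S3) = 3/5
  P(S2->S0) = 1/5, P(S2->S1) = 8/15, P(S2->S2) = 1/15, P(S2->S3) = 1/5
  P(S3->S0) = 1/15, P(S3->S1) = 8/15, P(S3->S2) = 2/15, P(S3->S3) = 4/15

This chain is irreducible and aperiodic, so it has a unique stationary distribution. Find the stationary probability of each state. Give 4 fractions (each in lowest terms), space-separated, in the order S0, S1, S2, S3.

Answer: 29/180 41/120 1/8 67/180

Derivation:
The stationary distribution satisfies pi = pi * P, i.e.:
  pi_S0 = 4/15*pi_S0 + 1/5*pi_S1 + 1/5*pi_S2 + 1/15*pi_S3
  pi_S1 = 1/3*pi_S0 + 1/15*pi_S1 + 8/15*pi_S2 + 8/15*pi_S3
  pi_S2 = 2/15*pi_S0 + 2/15*pi_S1 + 1/15*pi_S2 + 2/15*pi_S3
  pi_S3 = 4/15*pi_S0 + 3/5*pi_S1 + 1/5*pi_S2 + 4/15*pi_S3
with normalization: pi_S0 + pi_S1 + pi_S2 + pi_S3 = 1.

Using the first 3 balance equations plus normalization, the linear system A*pi = b is:
  [-11/15, 1/5, 1/5, 1/15] . pi = 0
  [1/3, -14/15, 8/15, 8/15] . pi = 0
  [2/15, 2/15, -14/15, 2/15] . pi = 0
  [1, 1, 1, 1] . pi = 1

Solving yields:
  pi_S0 = 29/180
  pi_S1 = 41/120
  pi_S2 = 1/8
  pi_S3 = 67/180

Verification (pi * P):
  29/180*4/15 + 41/120*1/5 + 1/8*1/5 + 67/180*1/15 = 29/180 = pi_S0  (ok)
  29/180*1/3 + 41/120*1/15 + 1/8*8/15 + 67/180*8/15 = 41/120 = pi_S1  (ok)
  29/180*2/15 + 41/120*2/15 + 1/8*1/15 + 67/180*2/15 = 1/8 = pi_S2  (ok)
  29/180*4/15 + 41/120*3/5 + 1/8*1/5 + 67/180*4/15 = 67/180 = pi_S3  (ok)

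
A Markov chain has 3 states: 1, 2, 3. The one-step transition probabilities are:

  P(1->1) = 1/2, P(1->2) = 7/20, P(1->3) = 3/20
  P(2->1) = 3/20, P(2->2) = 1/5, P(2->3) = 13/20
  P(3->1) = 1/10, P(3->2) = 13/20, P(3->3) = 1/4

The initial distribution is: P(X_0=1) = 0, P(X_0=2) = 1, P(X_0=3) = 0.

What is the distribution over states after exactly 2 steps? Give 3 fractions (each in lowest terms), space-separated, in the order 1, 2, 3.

Answer: 17/100 103/200 63/200

Derivation:
Propagating the distribution step by step (d_{t+1} = d_t * P):
d_0 = (1=0, 2=1, 3=0)
  d_1[1] = 0*1/2 + 1*3/20 + 0*1/10 = 3/20
  d_1[2] = 0*7/20 + 1*1/5 + 0*13/20 = 1/5
  d_1[3] = 0*3/20 + 1*13/20 + 0*1/4 = 13/20
d_1 = (1=3/20, 2=1/5, 3=13/20)
  d_2[1] = 3/20*1/2 + 1/5*3/20 + 13/20*1/10 = 17/100
  d_2[2] = 3/20*7/20 + 1/5*1/5 + 13/20*13/20 = 103/200
  d_2[3] = 3/20*3/20 + 1/5*13/20 + 13/20*1/4 = 63/200
d_2 = (1=17/100, 2=103/200, 3=63/200)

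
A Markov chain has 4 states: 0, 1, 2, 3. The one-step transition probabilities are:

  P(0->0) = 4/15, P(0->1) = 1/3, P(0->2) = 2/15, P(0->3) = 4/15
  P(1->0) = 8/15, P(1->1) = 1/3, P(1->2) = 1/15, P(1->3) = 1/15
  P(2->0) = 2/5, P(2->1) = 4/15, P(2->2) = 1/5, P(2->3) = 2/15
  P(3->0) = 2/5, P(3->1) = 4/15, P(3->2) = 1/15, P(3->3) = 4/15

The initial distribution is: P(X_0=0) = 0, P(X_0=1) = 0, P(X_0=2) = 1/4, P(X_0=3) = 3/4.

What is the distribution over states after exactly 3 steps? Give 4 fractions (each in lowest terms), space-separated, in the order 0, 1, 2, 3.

Answer: 1318/3375 352/1125 359/3375 214/1125

Derivation:
Propagating the distribution step by step (d_{t+1} = d_t * P):
d_0 = (0=0, 1=0, 2=1/4, 3=3/4)
  d_1[0] = 0*4/15 + 0*8/15 + 1/4*2/5 + 3/4*2/5 = 2/5
  d_1[1] = 0*1/3 + 0*1/3 + 1/4*4/15 + 3/4*4/15 = 4/15
  d_1[2] = 0*2/15 + 0*1/15 + 1/4*1/5 + 3/4*1/15 = 1/10
  d_1[3] = 0*4/15 + 0*1/15 + 1/4*2/15 + 3/4*4/15 = 7/30
d_1 = (0=2/5, 1=4/15, 2=1/10, 3=7/30)
  d_2[0] = 2/5*4/15 + 4/15*8/15 + 1/10*2/5 + 7/30*2/5 = 86/225
  d_2[1] = 2/5*1/3 + 4/15*1/3 + 1/10*4/15 + 7/30*4/15 = 14/45
  d_2[2] = 2/5*2/15 + 4/15*1/15 + 1/10*1/5 + 7/30*1/15 = 8/75
  d_2[3] = 2/5*4/15 + 4/15*1/15 + 1/10*2/15 + 7/30*4/15 = 1/5
d_2 = (0=86/225, 1=14/45, 2=8/75, 3=1/5)
  d_3[0] = 86/225*4/15 + 14/45*8/15 + 8/75*2/5 + 1/5*2/5 = 1318/3375
  d_3[1] = 86/225*1/3 + 14/45*1/3 + 8/75*4/15 + 1/5*4/15 = 352/1125
  d_3[2] = 86/225*2/15 + 14/45*1/15 + 8/75*1/5 + 1/5*1/15 = 359/3375
  d_3[3] = 86/225*4/15 + 14/45*1/15 + 8/75*2/15 + 1/5*4/15 = 214/1125
d_3 = (0=1318/3375, 1=352/1125, 2=359/3375, 3=214/1125)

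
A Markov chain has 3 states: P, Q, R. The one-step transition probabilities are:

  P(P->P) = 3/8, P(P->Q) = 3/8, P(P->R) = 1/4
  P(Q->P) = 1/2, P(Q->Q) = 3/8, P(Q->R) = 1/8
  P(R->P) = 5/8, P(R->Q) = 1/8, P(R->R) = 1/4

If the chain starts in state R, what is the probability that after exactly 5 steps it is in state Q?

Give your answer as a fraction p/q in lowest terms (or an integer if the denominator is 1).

Answer: 2641/8192

Derivation:
Computing P^5 by repeated multiplication:
P^1 =
  P: [3/8, 3/8, 1/4]
  Q: [1/2, 3/8, 1/8]
  R: [5/8, 1/8, 1/4]
P^2 =
  P: [31/64, 5/16, 13/64]
  Q: [29/64, 11/32, 13/64]
  R: [29/64, 5/16, 15/64]
P^3 =
  P: [119/256, 83/256, 27/128]
  Q: [15/32, 83/256, 53/256]
  R: [121/256, 81/256, 27/128]
P^4 =
  P: [959/2048, 165/512, 429/2048]
  Q: [957/2048, 331/1024, 429/2048]
  R: [957/2048, 165/512, 431/2048]
P^5 =
  P: [3831/8192, 2643/8192, 859/4096]
  Q: [479/1024, 2643/8192, 1717/8192]
  R: [3833/8192, 2641/8192, 859/4096]

(P^5)[R -> Q] = 2641/8192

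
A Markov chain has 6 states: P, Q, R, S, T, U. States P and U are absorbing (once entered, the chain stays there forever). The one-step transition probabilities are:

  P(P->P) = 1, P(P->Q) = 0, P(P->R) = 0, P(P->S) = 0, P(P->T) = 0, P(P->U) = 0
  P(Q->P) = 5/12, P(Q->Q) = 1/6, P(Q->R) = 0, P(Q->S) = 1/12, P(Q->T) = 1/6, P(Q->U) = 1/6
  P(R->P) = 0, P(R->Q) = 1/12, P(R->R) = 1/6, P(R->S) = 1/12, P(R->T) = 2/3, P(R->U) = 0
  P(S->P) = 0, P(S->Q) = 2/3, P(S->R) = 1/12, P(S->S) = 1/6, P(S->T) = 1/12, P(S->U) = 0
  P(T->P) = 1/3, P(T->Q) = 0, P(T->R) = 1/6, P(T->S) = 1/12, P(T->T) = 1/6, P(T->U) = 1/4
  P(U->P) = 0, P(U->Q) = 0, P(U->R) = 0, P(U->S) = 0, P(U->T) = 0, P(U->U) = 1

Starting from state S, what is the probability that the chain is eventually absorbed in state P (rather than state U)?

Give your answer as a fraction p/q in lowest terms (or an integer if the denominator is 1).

Let a_i = P(absorbed in P | start in state i).
Boundary conditions: a_P = 1, a_U = 0.
For each transient state i, a_i = sum_j P(i->j) * a_j:
  a_Q = 5/12*a_P + 1/6*a_Q + 0*a_R + 1/12*a_S + 1/6*a_T + 1/6*a_U
  a_R = 0*a_P + 1/12*a_Q + 1/6*a_R + 1/12*a_S + 2/3*a_T + 0*a_U
  a_S = 0*a_P + 2/3*a_Q + 1/12*a_R + 1/6*a_S + 1/12*a_T + 0*a_U
  a_T = 1/3*a_P + 0*a_Q + 1/6*a_R + 1/12*a_S + 1/6*a_T + 1/4*a_U

Substituting a_P = 1 and a_U = 0, rearrange to (I - Q) a = r where r[i] = P(i -> P):
  [5/6, 0, -1/12, -1/6] . (a_Q, a_R, a_S, a_T) = 5/12
  [-1/12, 5/6, -1/12, -2/3] . (a_Q, a_R, a_S, a_T) = 0
  [-2/3, -1/12, 5/6, -1/12] . (a_Q, a_R, a_S, a_T) = 0
  [0, -1/6, -1/12, 5/6] . (a_Q, a_R, a_S, a_T) = 1/3

Solving yields:
  a_Q = 13/19
  a_R = 23/38
  a_S = 2/3
  a_T = 67/114

Starting state is S, so the absorption probability is a_S = 2/3.

Answer: 2/3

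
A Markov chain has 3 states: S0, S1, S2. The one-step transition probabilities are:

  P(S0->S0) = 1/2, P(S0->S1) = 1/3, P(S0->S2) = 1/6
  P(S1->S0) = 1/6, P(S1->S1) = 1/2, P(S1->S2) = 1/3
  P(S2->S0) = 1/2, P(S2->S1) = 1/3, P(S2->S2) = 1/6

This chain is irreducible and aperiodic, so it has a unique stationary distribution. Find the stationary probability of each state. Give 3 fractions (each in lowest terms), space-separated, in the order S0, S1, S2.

The stationary distribution satisfies pi = pi * P, i.e.:
  pi_S0 = 1/2*pi_S0 + 1/6*pi_S1 + 1/2*pi_S2
  pi_S1 = 1/3*pi_S0 + 1/2*pi_S1 + 1/3*pi_S2
  pi_S2 = 1/6*pi_S0 + 1/3*pi_S1 + 1/6*pi_S2
with normalization: pi_S0 + pi_S1 + pi_S2 = 1.

Using the first 2 balance equations plus normalization, the linear system A*pi = b is:
  [-1/2, 1/6, 1/2] . pi = 0
  [1/3, -1/2, 1/3] . pi = 0
  [1, 1, 1] . pi = 1

Solving yields:
  pi_S0 = 11/30
  pi_S1 = 2/5
  pi_S2 = 7/30

Verification (pi * P):
  11/30*1/2 + 2/5*1/6 + 7/30*1/2 = 11/30 = pi_S0  (ok)
  11/30*1/3 + 2/5*1/2 + 7/30*1/3 = 2/5 = pi_S1  (ok)
  11/30*1/6 + 2/5*1/3 + 7/30*1/6 = 7/30 = pi_S2  (ok)

Answer: 11/30 2/5 7/30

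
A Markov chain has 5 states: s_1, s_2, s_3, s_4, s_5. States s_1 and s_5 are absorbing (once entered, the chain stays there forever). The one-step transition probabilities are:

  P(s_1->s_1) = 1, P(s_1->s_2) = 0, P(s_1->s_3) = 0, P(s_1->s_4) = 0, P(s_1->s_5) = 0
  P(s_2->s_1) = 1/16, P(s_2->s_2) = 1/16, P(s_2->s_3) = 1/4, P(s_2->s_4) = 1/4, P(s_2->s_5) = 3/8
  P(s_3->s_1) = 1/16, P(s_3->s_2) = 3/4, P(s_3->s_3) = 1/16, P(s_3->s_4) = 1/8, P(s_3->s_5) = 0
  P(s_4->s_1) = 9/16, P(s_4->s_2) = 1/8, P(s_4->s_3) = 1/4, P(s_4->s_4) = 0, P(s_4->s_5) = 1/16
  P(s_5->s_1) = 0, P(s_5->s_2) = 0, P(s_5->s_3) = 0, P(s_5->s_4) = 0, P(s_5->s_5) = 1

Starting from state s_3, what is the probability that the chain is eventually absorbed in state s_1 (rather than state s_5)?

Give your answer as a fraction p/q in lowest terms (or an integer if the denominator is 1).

Answer: 565/1192

Derivation:
Let a_i = P(absorbed in s_1 | start in state i).
Boundary conditions: a_s_1 = 1, a_s_5 = 0.
For each transient state i, a_i = sum_j P(i->j) * a_j:
  a_s_2 = 1/16*a_s_1 + 1/16*a_s_2 + 1/4*a_s_3 + 1/4*a_s_4 + 3/8*a_s_5
  a_s_3 = 1/16*a_s_1 + 3/4*a_s_2 + 1/16*a_s_3 + 1/8*a_s_4 + 0*a_s_5
  a_s_4 = 9/16*a_s_1 + 1/8*a_s_2 + 1/4*a_s_3 + 0*a_s_4 + 1/16*a_s_5

Substituting a_s_1 = 1 and a_s_5 = 0, rearrange to (I - Q) a = r where r[i] = P(i -> s_1):
  [15/16, -1/4, -1/4] . (a_s_2, a_s_3, a_s_4) = 1/16
  [-3/4, 15/16, -1/8] . (a_s_2, a_s_3, a_s_4) = 1/16
  [-1/8, -1/4, 1] . (a_s_2, a_s_3, a_s_4) = 9/16

Solving yields:
  a_s_2 = 231/596
  a_s_3 = 565/1192
  a_s_4 = 1739/2384

Starting state is s_3, so the absorption probability is a_s_3 = 565/1192.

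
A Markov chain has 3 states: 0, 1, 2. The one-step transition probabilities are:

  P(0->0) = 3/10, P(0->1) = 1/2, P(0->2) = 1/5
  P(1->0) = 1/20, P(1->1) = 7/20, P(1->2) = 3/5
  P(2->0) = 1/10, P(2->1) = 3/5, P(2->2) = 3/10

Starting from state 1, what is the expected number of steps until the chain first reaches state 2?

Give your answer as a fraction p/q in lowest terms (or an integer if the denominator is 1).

Let h_i = expected steps to first reach 2 from state i.
Boundary: h_2 = 0.
First-step equations for the other states:
  h_0 = 1 + 3/10*h_0 + 1/2*h_1 + 1/5*h_2
  h_1 = 1 + 1/20*h_0 + 7/20*h_1 + 3/5*h_2

Substituting h_2 = 0 and rearranging gives the linear system (I - Q) h = 1:
  [7/10, -1/2] . (h_0, h_1) = 1
  [-1/20, 13/20] . (h_0, h_1) = 1

Solving yields:
  h_0 = 115/43
  h_1 = 75/43

Starting state is 1, so the expected hitting time is h_1 = 75/43.

Answer: 75/43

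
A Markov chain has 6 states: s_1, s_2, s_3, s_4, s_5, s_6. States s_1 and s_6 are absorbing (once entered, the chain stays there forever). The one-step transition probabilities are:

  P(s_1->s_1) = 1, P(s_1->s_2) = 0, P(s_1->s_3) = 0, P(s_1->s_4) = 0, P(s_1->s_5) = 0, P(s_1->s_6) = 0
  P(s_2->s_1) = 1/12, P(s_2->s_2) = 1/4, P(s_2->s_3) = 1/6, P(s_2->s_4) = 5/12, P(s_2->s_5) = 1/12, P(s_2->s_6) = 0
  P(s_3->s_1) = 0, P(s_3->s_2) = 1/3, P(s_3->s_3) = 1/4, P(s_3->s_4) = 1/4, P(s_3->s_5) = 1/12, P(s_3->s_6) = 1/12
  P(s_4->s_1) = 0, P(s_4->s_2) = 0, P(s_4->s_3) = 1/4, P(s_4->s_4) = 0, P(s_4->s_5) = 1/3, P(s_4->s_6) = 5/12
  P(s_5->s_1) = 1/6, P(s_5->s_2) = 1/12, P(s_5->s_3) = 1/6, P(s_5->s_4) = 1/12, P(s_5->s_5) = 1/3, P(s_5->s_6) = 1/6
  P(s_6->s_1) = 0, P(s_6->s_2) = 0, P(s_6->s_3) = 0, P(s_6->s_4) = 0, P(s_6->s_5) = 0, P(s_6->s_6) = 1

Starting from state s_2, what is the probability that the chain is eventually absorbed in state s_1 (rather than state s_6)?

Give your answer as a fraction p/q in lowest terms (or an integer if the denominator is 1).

Let a_i = P(absorbed in s_1 | start in state i).
Boundary conditions: a_s_1 = 1, a_s_6 = 0.
For each transient state i, a_i = sum_j P(i->j) * a_j:
  a_s_2 = 1/12*a_s_1 + 1/4*a_s_2 + 1/6*a_s_3 + 5/12*a_s_4 + 1/12*a_s_5 + 0*a_s_6
  a_s_3 = 0*a_s_1 + 1/3*a_s_2 + 1/4*a_s_3 + 1/4*a_s_4 + 1/12*a_s_5 + 1/12*a_s_6
  a_s_4 = 0*a_s_1 + 0*a_s_2 + 1/4*a_s_3 + 0*a_s_4 + 1/3*a_s_5 + 5/12*a_s_6
  a_s_5 = 1/6*a_s_1 + 1/12*a_s_2 + 1/6*a_s_3 + 1/12*a_s_4 + 1/3*a_s_5 + 1/6*a_s_6

Substituting a_s_1 = 1 and a_s_6 = 0, rearrange to (I - Q) a = r where r[i] = P(i -> s_1):
  [3/4, -1/6, -5/12, -1/12] . (a_s_2, a_s_3, a_s_4, a_s_5) = 1/12
  [-1/3, 3/4, -1/4, -1/12] . (a_s_2, a_s_3, a_s_4, a_s_5) = 0
  [0, -1/4, 1, -1/3] . (a_s_2, a_s_3, a_s_4, a_s_5) = 0
  [-1/12, -1/6, -1/12, 2/3] . (a_s_2, a_s_3, a_s_4, a_s_5) = 1/6

Solving yields:
  a_s_2 = 1389/4519
  a_s_3 = 1080/4519
  a_s_4 = 829/4519
  a_s_5 = 1677/4519

Starting state is s_2, so the absorption probability is a_s_2 = 1389/4519.

Answer: 1389/4519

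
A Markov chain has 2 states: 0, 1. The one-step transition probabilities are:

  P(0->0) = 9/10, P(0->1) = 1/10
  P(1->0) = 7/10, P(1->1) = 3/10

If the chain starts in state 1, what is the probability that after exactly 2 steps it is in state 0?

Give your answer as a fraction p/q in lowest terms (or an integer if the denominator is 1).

Answer: 21/25

Derivation:
Computing P^2 by repeated multiplication:
P^1 =
  0: [9/10, 1/10]
  1: [7/10, 3/10]
P^2 =
  0: [22/25, 3/25]
  1: [21/25, 4/25]

(P^2)[1 -> 0] = 21/25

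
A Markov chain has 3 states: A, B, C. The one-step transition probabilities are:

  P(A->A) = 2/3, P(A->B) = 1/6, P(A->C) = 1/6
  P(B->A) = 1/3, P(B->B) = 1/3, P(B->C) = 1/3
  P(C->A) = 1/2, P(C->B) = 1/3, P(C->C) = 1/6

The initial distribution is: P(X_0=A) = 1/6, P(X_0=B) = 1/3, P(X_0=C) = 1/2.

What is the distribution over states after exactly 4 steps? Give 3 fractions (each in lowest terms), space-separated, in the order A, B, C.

Answer: 4277/7776 1885/7776 269/1296

Derivation:
Propagating the distribution step by step (d_{t+1} = d_t * P):
d_0 = (A=1/6, B=1/3, C=1/2)
  d_1[A] = 1/6*2/3 + 1/3*1/3 + 1/2*1/2 = 17/36
  d_1[B] = 1/6*1/6 + 1/3*1/3 + 1/2*1/3 = 11/36
  d_1[C] = 1/6*1/6 + 1/3*1/3 + 1/2*1/6 = 2/9
d_1 = (A=17/36, B=11/36, C=2/9)
  d_2[A] = 17/36*2/3 + 11/36*1/3 + 2/9*1/2 = 19/36
  d_2[B] = 17/36*1/6 + 11/36*1/3 + 2/9*1/3 = 55/216
  d_2[C] = 17/36*1/6 + 11/36*1/3 + 2/9*1/6 = 47/216
d_2 = (A=19/36, B=55/216, C=47/216)
  d_3[A] = 19/36*2/3 + 55/216*1/3 + 47/216*1/2 = 707/1296
  d_3[B] = 19/36*1/6 + 55/216*1/3 + 47/216*1/3 = 53/216
  d_3[C] = 19/36*1/6 + 55/216*1/3 + 47/216*1/6 = 271/1296
d_3 = (A=707/1296, B=53/216, C=271/1296)
  d_4[A] = 707/1296*2/3 + 53/216*1/3 + 271/1296*1/2 = 4277/7776
  d_4[B] = 707/1296*1/6 + 53/216*1/3 + 271/1296*1/3 = 1885/7776
  d_4[C] = 707/1296*1/6 + 53/216*1/3 + 271/1296*1/6 = 269/1296
d_4 = (A=4277/7776, B=1885/7776, C=269/1296)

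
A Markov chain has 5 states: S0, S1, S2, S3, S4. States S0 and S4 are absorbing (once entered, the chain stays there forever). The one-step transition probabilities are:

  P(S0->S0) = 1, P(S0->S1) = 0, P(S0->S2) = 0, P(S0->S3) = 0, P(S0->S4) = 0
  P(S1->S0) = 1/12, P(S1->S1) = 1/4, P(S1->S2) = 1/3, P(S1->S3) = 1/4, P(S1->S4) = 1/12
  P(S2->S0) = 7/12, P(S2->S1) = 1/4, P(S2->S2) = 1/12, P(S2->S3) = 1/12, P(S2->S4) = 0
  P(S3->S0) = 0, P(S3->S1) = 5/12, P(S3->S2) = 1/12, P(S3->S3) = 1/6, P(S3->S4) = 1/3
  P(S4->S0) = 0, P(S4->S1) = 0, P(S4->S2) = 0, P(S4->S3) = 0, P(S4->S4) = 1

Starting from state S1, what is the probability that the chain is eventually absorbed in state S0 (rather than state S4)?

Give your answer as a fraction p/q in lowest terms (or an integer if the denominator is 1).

Answer: 410/667

Derivation:
Let a_i = P(absorbed in S0 | start in state i).
Boundary conditions: a_S0 = 1, a_S4 = 0.
For each transient state i, a_i = sum_j P(i->j) * a_j:
  a_S1 = 1/12*a_S0 + 1/4*a_S1 + 1/3*a_S2 + 1/4*a_S3 + 1/12*a_S4
  a_S2 = 7/12*a_S0 + 1/4*a_S1 + 1/12*a_S2 + 1/12*a_S3 + 0*a_S4
  a_S3 = 0*a_S0 + 5/12*a_S1 + 1/12*a_S2 + 1/6*a_S3 + 1/3*a_S4

Substituting a_S0 = 1 and a_S4 = 0, rearrange to (I - Q) a = r where r[i] = P(i -> S0):
  [3/4, -1/3, -1/4] . (a_S1, a_S2, a_S3) = 1/12
  [-1/4, 11/12, -1/12] . (a_S1, a_S2, a_S3) = 7/12
  [-5/12, -1/12, 5/6] . (a_S1, a_S2, a_S3) = 0

Solving yields:
  a_S1 = 410/667
  a_S2 = 560/667
  a_S3 = 9/23

Starting state is S1, so the absorption probability is a_S1 = 410/667.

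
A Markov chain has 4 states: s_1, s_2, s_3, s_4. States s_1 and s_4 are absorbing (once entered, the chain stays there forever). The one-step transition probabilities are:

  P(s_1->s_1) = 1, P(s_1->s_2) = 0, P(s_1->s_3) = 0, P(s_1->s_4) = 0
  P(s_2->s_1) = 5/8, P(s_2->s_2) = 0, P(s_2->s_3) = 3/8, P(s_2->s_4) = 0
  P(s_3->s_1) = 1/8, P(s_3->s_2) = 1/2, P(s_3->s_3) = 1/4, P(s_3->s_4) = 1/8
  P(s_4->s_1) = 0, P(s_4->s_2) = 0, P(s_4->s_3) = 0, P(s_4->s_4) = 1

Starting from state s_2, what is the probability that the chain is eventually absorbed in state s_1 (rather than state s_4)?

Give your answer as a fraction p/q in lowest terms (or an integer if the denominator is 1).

Answer: 11/12

Derivation:
Let a_i = P(absorbed in s_1 | start in state i).
Boundary conditions: a_s_1 = 1, a_s_4 = 0.
For each transient state i, a_i = sum_j P(i->j) * a_j:
  a_s_2 = 5/8*a_s_1 + 0*a_s_2 + 3/8*a_s_3 + 0*a_s_4
  a_s_3 = 1/8*a_s_1 + 1/2*a_s_2 + 1/4*a_s_3 + 1/8*a_s_4

Substituting a_s_1 = 1 and a_s_4 = 0, rearrange to (I - Q) a = r where r[i] = P(i -> s_1):
  [1, -3/8] . (a_s_2, a_s_3) = 5/8
  [-1/2, 3/4] . (a_s_2, a_s_3) = 1/8

Solving yields:
  a_s_2 = 11/12
  a_s_3 = 7/9

Starting state is s_2, so the absorption probability is a_s_2 = 11/12.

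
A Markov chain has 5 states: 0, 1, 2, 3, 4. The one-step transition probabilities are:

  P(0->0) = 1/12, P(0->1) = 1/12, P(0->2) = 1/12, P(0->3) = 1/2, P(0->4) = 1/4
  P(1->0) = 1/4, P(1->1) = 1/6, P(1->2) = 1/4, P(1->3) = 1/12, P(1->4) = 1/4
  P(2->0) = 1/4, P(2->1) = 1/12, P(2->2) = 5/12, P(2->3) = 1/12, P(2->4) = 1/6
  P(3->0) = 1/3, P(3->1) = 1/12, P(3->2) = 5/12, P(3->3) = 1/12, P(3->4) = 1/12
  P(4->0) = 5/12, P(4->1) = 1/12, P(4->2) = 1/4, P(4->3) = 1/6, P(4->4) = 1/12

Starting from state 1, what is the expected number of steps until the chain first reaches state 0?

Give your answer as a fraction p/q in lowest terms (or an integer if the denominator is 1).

Answer: 6808/1959

Derivation:
Let h_i = expected steps to first reach 0 from state i.
Boundary: h_0 = 0.
First-step equations for the other states:
  h_1 = 1 + 1/4*h_0 + 1/6*h_1 + 1/4*h_2 + 1/12*h_3 + 1/4*h_4
  h_2 = 1 + 1/4*h_0 + 1/12*h_1 + 5/12*h_2 + 1/12*h_3 + 1/6*h_4
  h_3 = 1 + 1/3*h_0 + 1/12*h_1 + 5/12*h_2 + 1/12*h_3 + 1/12*h_4
  h_4 = 1 + 5/12*h_0 + 1/12*h_1 + 1/4*h_2 + 1/6*h_3 + 1/12*h_4

Substituting h_0 = 0 and rearranging gives the linear system (I - Q) h = 1:
  [5/6, -1/4, -1/12, -1/4] . (h_1, h_2, h_3, h_4) = 1
  [-1/12, 7/12, -1/12, -1/6] . (h_1, h_2, h_3, h_4) = 1
  [-1/12, -5/12, 11/12, -1/12] . (h_1, h_2, h_3, h_4) = 1
  [-1/12, -1/4, -1/6, 11/12] . (h_1, h_2, h_3, h_4) = 1

Solving yields:
  h_1 = 6808/1959
  h_2 = 6908/1959
  h_3 = 6424/1959
  h_4 = 1936/653

Starting state is 1, so the expected hitting time is h_1 = 6808/1959.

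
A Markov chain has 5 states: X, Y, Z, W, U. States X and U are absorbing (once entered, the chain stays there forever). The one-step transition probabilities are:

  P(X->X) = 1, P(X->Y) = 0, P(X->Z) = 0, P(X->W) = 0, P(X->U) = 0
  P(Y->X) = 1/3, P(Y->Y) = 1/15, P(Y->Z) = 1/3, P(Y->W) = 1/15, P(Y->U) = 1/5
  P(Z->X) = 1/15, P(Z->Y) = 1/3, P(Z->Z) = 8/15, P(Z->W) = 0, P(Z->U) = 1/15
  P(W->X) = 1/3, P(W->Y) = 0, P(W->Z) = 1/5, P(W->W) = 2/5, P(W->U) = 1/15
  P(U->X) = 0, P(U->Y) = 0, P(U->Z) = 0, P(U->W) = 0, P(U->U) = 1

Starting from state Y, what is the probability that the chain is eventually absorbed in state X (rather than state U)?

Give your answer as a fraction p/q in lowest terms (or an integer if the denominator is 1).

Let a_i = P(absorbed in X | start in state i).
Boundary conditions: a_X = 1, a_U = 0.
For each transient state i, a_i = sum_j P(i->j) * a_j:
  a_Y = 1/3*a_X + 1/15*a_Y + 1/3*a_Z + 1/15*a_W + 1/5*a_U
  a_Z = 1/15*a_X + 1/3*a_Y + 8/15*a_Z + 0*a_W + 1/15*a_U
  a_W = 1/3*a_X + 0*a_Y + 1/5*a_Z + 2/5*a_W + 1/15*a_U

Substituting a_X = 1 and a_U = 0, rearrange to (I - Q) a = r where r[i] = P(i -> X):
  [14/15, -1/3, -1/15] . (a_Y, a_Z, a_W) = 1/3
  [-1/3, 7/15, 0] . (a_Y, a_Z, a_W) = 1/15
  [0, -1/5, 3/5] . (a_Y, a_Z, a_W) = 1/3

Solving yields:
  a_Y = 199/321
  a_Z = 188/321
  a_W = 241/321

Starting state is Y, so the absorption probability is a_Y = 199/321.

Answer: 199/321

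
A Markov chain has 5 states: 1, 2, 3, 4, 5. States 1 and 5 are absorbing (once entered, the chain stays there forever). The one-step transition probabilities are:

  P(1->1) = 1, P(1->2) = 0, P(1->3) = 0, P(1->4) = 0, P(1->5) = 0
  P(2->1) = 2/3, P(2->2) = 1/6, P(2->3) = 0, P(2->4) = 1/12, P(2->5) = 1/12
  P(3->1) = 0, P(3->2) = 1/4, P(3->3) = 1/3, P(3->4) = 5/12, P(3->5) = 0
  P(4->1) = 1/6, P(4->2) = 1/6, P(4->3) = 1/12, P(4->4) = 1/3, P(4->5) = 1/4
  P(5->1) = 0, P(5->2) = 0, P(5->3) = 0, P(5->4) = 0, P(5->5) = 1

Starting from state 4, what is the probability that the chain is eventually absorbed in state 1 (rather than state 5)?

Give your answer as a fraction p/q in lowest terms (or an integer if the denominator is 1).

Answer: 312/571

Derivation:
Let a_i = P(absorbed in 1 | start in state i).
Boundary conditions: a_1 = 1, a_5 = 0.
For each transient state i, a_i = sum_j P(i->j) * a_j:
  a_2 = 2/3*a_1 + 1/6*a_2 + 0*a_3 + 1/12*a_4 + 1/12*a_5
  a_3 = 0*a_1 + 1/4*a_2 + 1/3*a_3 + 5/12*a_4 + 0*a_5
  a_4 = 1/6*a_1 + 1/6*a_2 + 1/12*a_3 + 1/3*a_4 + 1/4*a_5

Substituting a_1 = 1 and a_5 = 0, rearrange to (I - Q) a = r where r[i] = P(i -> 1):
  [5/6, 0, -1/12] . (a_2, a_3, a_4) = 2/3
  [-1/4, 2/3, -5/12] . (a_2, a_3, a_4) = 0
  [-1/6, -1/12, 2/3] . (a_2, a_3, a_4) = 1/6

Solving yields:
  a_2 = 488/571
  a_3 = 378/571
  a_4 = 312/571

Starting state is 4, so the absorption probability is a_4 = 312/571.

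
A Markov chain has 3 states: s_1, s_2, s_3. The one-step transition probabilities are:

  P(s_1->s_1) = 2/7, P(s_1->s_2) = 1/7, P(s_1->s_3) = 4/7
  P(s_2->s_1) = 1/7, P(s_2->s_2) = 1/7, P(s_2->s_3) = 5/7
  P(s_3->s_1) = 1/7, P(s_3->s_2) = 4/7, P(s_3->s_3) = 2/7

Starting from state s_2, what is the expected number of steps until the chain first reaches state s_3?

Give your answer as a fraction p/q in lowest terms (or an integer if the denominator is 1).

Let h_i = expected steps to first reach s_3 from state i.
Boundary: h_s_3 = 0.
First-step equations for the other states:
  h_s_1 = 1 + 2/7*h_s_1 + 1/7*h_s_2 + 4/7*h_s_3
  h_s_2 = 1 + 1/7*h_s_1 + 1/7*h_s_2 + 5/7*h_s_3

Substituting h_s_3 = 0 and rearranging gives the linear system (I - Q) h = 1:
  [5/7, -1/7] . (h_s_1, h_s_2) = 1
  [-1/7, 6/7] . (h_s_1, h_s_2) = 1

Solving yields:
  h_s_1 = 49/29
  h_s_2 = 42/29

Starting state is s_2, so the expected hitting time is h_s_2 = 42/29.

Answer: 42/29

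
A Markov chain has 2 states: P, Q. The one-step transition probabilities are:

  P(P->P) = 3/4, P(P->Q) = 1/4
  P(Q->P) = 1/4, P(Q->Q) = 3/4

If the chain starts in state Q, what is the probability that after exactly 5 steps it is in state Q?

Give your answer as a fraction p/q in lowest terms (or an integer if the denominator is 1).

Answer: 33/64

Derivation:
Computing P^5 by repeated multiplication:
P^1 =
  P: [3/4, 1/4]
  Q: [1/4, 3/4]
P^2 =
  P: [5/8, 3/8]
  Q: [3/8, 5/8]
P^3 =
  P: [9/16, 7/16]
  Q: [7/16, 9/16]
P^4 =
  P: [17/32, 15/32]
  Q: [15/32, 17/32]
P^5 =
  P: [33/64, 31/64]
  Q: [31/64, 33/64]

(P^5)[Q -> Q] = 33/64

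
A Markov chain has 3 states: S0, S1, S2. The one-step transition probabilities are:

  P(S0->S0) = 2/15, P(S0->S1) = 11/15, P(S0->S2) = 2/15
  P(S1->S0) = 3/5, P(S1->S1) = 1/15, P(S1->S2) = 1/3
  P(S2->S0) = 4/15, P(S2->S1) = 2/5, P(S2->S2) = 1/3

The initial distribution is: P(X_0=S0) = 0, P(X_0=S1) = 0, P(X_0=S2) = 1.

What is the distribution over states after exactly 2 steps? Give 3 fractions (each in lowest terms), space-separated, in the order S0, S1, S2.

Propagating the distribution step by step (d_{t+1} = d_t * P):
d_0 = (S0=0, S1=0, S2=1)
  d_1[S0] = 0*2/15 + 0*3/5 + 1*4/15 = 4/15
  d_1[S1] = 0*11/15 + 0*1/15 + 1*2/5 = 2/5
  d_1[S2] = 0*2/15 + 0*1/3 + 1*1/3 = 1/3
d_1 = (S0=4/15, S1=2/5, S2=1/3)
  d_2[S0] = 4/15*2/15 + 2/5*3/5 + 1/3*4/15 = 82/225
  d_2[S1] = 4/15*11/15 + 2/5*1/15 + 1/3*2/5 = 16/45
  d_2[S2] = 4/15*2/15 + 2/5*1/3 + 1/3*1/3 = 7/25
d_2 = (S0=82/225, S1=16/45, S2=7/25)

Answer: 82/225 16/45 7/25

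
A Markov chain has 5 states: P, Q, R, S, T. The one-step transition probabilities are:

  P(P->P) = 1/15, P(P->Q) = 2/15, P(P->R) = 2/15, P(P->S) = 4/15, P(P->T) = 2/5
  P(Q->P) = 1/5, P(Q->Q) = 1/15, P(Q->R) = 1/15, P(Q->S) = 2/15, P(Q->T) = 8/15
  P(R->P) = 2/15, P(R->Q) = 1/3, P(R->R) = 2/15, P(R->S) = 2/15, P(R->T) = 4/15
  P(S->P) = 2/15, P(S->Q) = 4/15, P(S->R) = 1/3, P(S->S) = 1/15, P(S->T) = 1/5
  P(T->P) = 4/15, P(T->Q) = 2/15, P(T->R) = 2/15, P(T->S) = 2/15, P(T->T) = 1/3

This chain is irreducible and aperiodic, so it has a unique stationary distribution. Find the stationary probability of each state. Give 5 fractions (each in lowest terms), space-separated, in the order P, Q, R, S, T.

The stationary distribution satisfies pi = pi * P, i.e.:
  pi_P = 1/15*pi_P + 1/5*pi_Q + 2/15*pi_R + 2/15*pi_S + 4/15*pi_T
  pi_Q = 2/15*pi_P + 1/15*pi_Q + 1/3*pi_R + 4/15*pi_S + 2/15*pi_T
  pi_R = 2/15*pi_P + 1/15*pi_Q + 2/15*pi_R + 1/3*pi_S + 2/15*pi_T
  pi_S = 4/15*pi_P + 2/15*pi_Q + 2/15*pi_R + 1/15*pi_S + 2/15*pi_T
  pi_T = 2/5*pi_P + 8/15*pi_Q + 4/15*pi_R + 1/5*pi_S + 1/3*pi_T
with normalization: pi_P + pi_Q + pi_R + pi_S + pi_T = 1.

Using the first 4 balance equations plus normalization, the linear system A*pi = b is:
  [-14/15, 1/5, 2/15, 2/15, 4/15] . pi = 0
  [2/15, -14/15, 1/3, 4/15, 2/15] . pi = 0
  [2/15, 1/15, -13/15, 1/3, 2/15] . pi = 0
  [4/15, 2/15, 2/15, -14/15, 2/15] . pi = 0
  [1, 1, 1, 1, 1] . pi = 1

Solving yields:
  pi_P = 913/5087
  pi_Q = 874/5087
  pi_R = 770/5087
  pi_S = 750/5087
  pi_T = 1780/5087

Verification (pi * P):
  913/5087*1/15 + 874/5087*1/5 + 770/5087*2/15 + 750/5087*2/15 + 1780/5087*4/15 = 913/5087 = pi_P  (ok)
  913/5087*2/15 + 874/5087*1/15 + 770/5087*1/3 + 750/5087*4/15 + 1780/5087*2/15 = 874/5087 = pi_Q  (ok)
  913/5087*2/15 + 874/5087*1/15 + 770/5087*2/15 + 750/5087*1/3 + 1780/5087*2/15 = 770/5087 = pi_R  (ok)
  913/5087*4/15 + 874/5087*2/15 + 770/5087*2/15 + 750/5087*1/15 + 1780/5087*2/15 = 750/5087 = pi_S  (ok)
  913/5087*2/5 + 874/5087*8/15 + 770/5087*4/15 + 750/5087*1/5 + 1780/5087*1/3 = 1780/5087 = pi_T  (ok)

Answer: 913/5087 874/5087 770/5087 750/5087 1780/5087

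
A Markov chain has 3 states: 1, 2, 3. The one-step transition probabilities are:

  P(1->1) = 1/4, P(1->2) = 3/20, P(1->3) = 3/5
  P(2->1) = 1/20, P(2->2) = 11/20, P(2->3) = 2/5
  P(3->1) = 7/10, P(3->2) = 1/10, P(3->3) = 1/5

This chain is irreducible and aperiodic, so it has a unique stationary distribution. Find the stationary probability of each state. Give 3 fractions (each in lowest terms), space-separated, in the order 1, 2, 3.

Answer: 32/83 18/83 33/83

Derivation:
The stationary distribution satisfies pi = pi * P, i.e.:
  pi_1 = 1/4*pi_1 + 1/20*pi_2 + 7/10*pi_3
  pi_2 = 3/20*pi_1 + 11/20*pi_2 + 1/10*pi_3
  pi_3 = 3/5*pi_1 + 2/5*pi_2 + 1/5*pi_3
with normalization: pi_1 + pi_2 + pi_3 = 1.

Using the first 2 balance equations plus normalization, the linear system A*pi = b is:
  [-3/4, 1/20, 7/10] . pi = 0
  [3/20, -9/20, 1/10] . pi = 0
  [1, 1, 1] . pi = 1

Solving yields:
  pi_1 = 32/83
  pi_2 = 18/83
  pi_3 = 33/83

Verification (pi * P):
  32/83*1/4 + 18/83*1/20 + 33/83*7/10 = 32/83 = pi_1  (ok)
  32/83*3/20 + 18/83*11/20 + 33/83*1/10 = 18/83 = pi_2  (ok)
  32/83*3/5 + 18/83*2/5 + 33/83*1/5 = 33/83 = pi_3  (ok)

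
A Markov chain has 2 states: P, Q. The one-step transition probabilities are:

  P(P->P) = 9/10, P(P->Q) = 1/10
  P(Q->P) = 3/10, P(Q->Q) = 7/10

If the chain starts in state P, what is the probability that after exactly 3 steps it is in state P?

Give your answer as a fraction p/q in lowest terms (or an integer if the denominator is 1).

Answer: 201/250

Derivation:
Computing P^3 by repeated multiplication:
P^1 =
  P: [9/10, 1/10]
  Q: [3/10, 7/10]
P^2 =
  P: [21/25, 4/25]
  Q: [12/25, 13/25]
P^3 =
  P: [201/250, 49/250]
  Q: [147/250, 103/250]

(P^3)[P -> P] = 201/250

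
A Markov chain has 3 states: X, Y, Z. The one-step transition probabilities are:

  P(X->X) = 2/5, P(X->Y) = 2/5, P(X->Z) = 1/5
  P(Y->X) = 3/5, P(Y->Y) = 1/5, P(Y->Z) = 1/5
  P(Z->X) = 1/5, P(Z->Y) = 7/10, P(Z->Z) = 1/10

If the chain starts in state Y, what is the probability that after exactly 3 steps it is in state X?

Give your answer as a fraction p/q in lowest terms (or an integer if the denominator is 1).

Computing P^3 by repeated multiplication:
P^1 =
  X: [2/5, 2/5, 1/5]
  Y: [3/5, 1/5, 1/5]
  Z: [1/5, 7/10, 1/10]
P^2 =
  X: [11/25, 19/50, 9/50]
  Y: [2/5, 21/50, 9/50]
  Z: [13/25, 29/100, 19/100]
P^3 =
  X: [11/25, 189/500, 91/500]
  Y: [56/125, 37/100, 91/500]
  Z: [21/50, 399/1000, 181/1000]

(P^3)[Y -> X] = 56/125

Answer: 56/125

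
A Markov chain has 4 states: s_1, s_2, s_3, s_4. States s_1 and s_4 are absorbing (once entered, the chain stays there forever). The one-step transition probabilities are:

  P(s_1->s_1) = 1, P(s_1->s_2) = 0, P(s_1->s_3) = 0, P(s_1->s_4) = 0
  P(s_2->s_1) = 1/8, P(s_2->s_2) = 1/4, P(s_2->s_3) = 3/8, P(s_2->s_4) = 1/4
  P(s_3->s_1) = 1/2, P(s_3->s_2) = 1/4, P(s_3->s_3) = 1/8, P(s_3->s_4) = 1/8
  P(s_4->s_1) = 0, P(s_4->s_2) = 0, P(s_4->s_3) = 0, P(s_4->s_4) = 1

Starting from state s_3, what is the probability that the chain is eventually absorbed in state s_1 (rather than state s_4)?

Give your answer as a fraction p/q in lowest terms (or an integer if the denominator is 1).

Answer: 13/18

Derivation:
Let a_i = P(absorbed in s_1 | start in state i).
Boundary conditions: a_s_1 = 1, a_s_4 = 0.
For each transient state i, a_i = sum_j P(i->j) * a_j:
  a_s_2 = 1/8*a_s_1 + 1/4*a_s_2 + 3/8*a_s_3 + 1/4*a_s_4
  a_s_3 = 1/2*a_s_1 + 1/4*a_s_2 + 1/8*a_s_3 + 1/8*a_s_4

Substituting a_s_1 = 1 and a_s_4 = 0, rearrange to (I - Q) a = r where r[i] = P(i -> s_1):
  [3/4, -3/8] . (a_s_2, a_s_3) = 1/8
  [-1/4, 7/8] . (a_s_2, a_s_3) = 1/2

Solving yields:
  a_s_2 = 19/36
  a_s_3 = 13/18

Starting state is s_3, so the absorption probability is a_s_3 = 13/18.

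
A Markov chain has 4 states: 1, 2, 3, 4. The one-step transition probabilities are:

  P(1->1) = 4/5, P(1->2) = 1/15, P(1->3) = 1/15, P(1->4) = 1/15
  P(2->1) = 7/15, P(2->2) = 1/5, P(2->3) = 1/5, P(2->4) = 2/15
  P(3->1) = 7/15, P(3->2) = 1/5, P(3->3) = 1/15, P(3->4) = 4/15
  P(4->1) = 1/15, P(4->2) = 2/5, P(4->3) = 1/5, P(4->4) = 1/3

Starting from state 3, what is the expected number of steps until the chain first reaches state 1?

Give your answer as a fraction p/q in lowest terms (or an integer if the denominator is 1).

Let h_i = expected steps to first reach 1 from state i.
Boundary: h_1 = 0.
First-step equations for the other states:
  h_2 = 1 + 7/15*h_1 + 1/5*h_2 + 1/5*h_3 + 2/15*h_4
  h_3 = 1 + 7/15*h_1 + 1/5*h_2 + 1/15*h_3 + 4/15*h_4
  h_4 = 1 + 1/15*h_1 + 2/5*h_2 + 1/5*h_3 + 1/3*h_4

Substituting h_1 = 0 and rearranging gives the linear system (I - Q) h = 1:
  [4/5, -1/5, -2/15] . (h_2, h_3, h_4) = 1
  [-1/5, 14/15, -4/15] . (h_2, h_3, h_4) = 1
  [-2/5, -1/5, 2/3] . (h_2, h_3, h_4) = 1

Solving yields:
  h_2 = 85/33
  h_3 = 30/11
  h_4 = 85/22

Starting state is 3, so the expected hitting time is h_3 = 30/11.

Answer: 30/11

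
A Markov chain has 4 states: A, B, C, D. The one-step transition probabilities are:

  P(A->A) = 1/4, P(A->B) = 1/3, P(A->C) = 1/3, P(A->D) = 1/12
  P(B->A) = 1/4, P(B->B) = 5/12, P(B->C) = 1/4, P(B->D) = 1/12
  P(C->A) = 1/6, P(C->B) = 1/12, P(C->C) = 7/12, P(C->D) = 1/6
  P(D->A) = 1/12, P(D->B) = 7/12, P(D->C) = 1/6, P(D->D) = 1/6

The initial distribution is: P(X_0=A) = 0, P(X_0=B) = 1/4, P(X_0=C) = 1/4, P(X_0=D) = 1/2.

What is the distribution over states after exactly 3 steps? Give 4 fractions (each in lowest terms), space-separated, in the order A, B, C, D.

Propagating the distribution step by step (d_{t+1} = d_t * P):
d_0 = (A=0, B=1/4, C=1/4, D=1/2)
  d_1[A] = 0*1/4 + 1/4*1/4 + 1/4*1/6 + 1/2*1/12 = 7/48
  d_1[B] = 0*1/3 + 1/4*5/12 + 1/4*1/12 + 1/2*7/12 = 5/12
  d_1[C] = 0*1/3 + 1/4*1/4 + 1/4*7/12 + 1/2*1/6 = 7/24
  d_1[D] = 0*1/12 + 1/4*1/12 + 1/4*1/6 + 1/2*1/6 = 7/48
d_1 = (A=7/48, B=5/12, C=7/24, D=7/48)
  d_2[A] = 7/48*1/4 + 5/12*1/4 + 7/24*1/6 + 7/48*1/12 = 29/144
  d_2[B] = 7/48*1/3 + 5/12*5/12 + 7/24*1/12 + 7/48*7/12 = 191/576
  d_2[C] = 7/48*1/3 + 5/12*1/4 + 7/24*7/12 + 7/48*1/6 = 25/72
  d_2[D] = 7/48*1/12 + 5/12*1/12 + 7/24*1/6 + 7/48*1/6 = 23/192
d_2 = (A=29/144, B=191/576, C=25/72, D=23/192)
  d_3[A] = 29/144*1/4 + 191/576*1/4 + 25/72*1/6 + 23/192*1/12 = 695/3456
  d_3[B] = 29/144*1/3 + 191/576*5/12 + 25/72*1/12 + 23/192*7/12 = 1051/3456
  d_3[C] = 29/144*1/3 + 191/576*1/4 + 25/72*7/12 + 23/192*1/6 = 2575/6912
  d_3[D] = 29/144*1/12 + 191/576*1/12 + 25/72*1/6 + 23/192*1/6 = 845/6912
d_3 = (A=695/3456, B=1051/3456, C=2575/6912, D=845/6912)

Answer: 695/3456 1051/3456 2575/6912 845/6912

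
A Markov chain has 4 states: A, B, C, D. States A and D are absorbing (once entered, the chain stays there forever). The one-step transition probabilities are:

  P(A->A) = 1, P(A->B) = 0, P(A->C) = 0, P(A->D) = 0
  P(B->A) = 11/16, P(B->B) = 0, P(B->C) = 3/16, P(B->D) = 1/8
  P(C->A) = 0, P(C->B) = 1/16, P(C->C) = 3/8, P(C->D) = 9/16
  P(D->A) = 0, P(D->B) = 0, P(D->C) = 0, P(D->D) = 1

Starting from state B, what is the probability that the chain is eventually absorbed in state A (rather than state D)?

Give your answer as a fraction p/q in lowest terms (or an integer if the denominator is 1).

Let a_i = P(absorbed in A | start in state i).
Boundary conditions: a_A = 1, a_D = 0.
For each transient state i, a_i = sum_j P(i->j) * a_j:
  a_B = 11/16*a_A + 0*a_B + 3/16*a_C + 1/8*a_D
  a_C = 0*a_A + 1/16*a_B + 3/8*a_C + 9/16*a_D

Substituting a_A = 1 and a_D = 0, rearrange to (I - Q) a = r where r[i] = P(i -> A):
  [1, -3/16] . (a_B, a_C) = 11/16
  [-1/16, 5/8] . (a_B, a_C) = 0

Solving yields:
  a_B = 110/157
  a_C = 11/157

Starting state is B, so the absorption probability is a_B = 110/157.

Answer: 110/157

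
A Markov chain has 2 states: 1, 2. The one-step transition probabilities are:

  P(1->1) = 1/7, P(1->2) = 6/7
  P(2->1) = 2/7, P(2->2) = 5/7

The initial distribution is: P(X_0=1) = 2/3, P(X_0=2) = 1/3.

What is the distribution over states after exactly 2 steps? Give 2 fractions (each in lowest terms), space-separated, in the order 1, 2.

Propagating the distribution step by step (d_{t+1} = d_t * P):
d_0 = (1=2/3, 2=1/3)
  d_1[1] = 2/3*1/7 + 1/3*2/7 = 4/21
  d_1[2] = 2/3*6/7 + 1/3*5/7 = 17/21
d_1 = (1=4/21, 2=17/21)
  d_2[1] = 4/21*1/7 + 17/21*2/7 = 38/147
  d_2[2] = 4/21*6/7 + 17/21*5/7 = 109/147
d_2 = (1=38/147, 2=109/147)

Answer: 38/147 109/147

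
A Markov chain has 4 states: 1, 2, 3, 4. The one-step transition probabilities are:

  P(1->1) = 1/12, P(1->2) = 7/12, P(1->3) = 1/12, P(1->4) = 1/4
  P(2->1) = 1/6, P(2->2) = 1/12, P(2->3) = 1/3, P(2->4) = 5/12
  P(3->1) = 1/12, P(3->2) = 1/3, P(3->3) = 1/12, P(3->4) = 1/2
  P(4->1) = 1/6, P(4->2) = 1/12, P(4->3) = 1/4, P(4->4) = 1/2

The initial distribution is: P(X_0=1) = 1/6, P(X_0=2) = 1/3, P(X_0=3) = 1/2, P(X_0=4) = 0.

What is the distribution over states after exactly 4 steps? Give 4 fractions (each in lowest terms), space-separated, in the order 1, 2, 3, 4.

Propagating the distribution step by step (d_{t+1} = d_t * P):
d_0 = (1=1/6, 2=1/3, 3=1/2, 4=0)
  d_1[1] = 1/6*1/12 + 1/3*1/6 + 1/2*1/12 + 0*1/6 = 1/9
  d_1[2] = 1/6*7/12 + 1/3*1/12 + 1/2*1/3 + 0*1/12 = 7/24
  d_1[3] = 1/6*1/12 + 1/3*1/3 + 1/2*1/12 + 0*1/4 = 1/6
  d_1[4] = 1/6*1/4 + 1/3*5/12 + 1/2*1/2 + 0*1/2 = 31/72
d_1 = (1=1/9, 2=7/24, 3=1/6, 4=31/72)
  d_2[1] = 1/9*1/12 + 7/24*1/6 + 1/6*1/12 + 31/72*1/6 = 31/216
  d_2[2] = 1/9*7/12 + 7/24*1/12 + 1/6*1/3 + 31/72*1/12 = 13/72
  d_2[3] = 1/9*1/12 + 7/24*1/3 + 1/6*1/12 + 31/72*1/4 = 197/864
  d_2[4] = 1/9*1/4 + 7/24*5/12 + 1/6*1/2 + 31/72*1/2 = 43/96
d_2 = (1=31/216, 2=13/72, 3=197/864, 4=43/96)
  d_3[1] = 31/216*1/12 + 13/72*1/6 + 197/864*1/12 + 43/96*1/6 = 469/3456
  d_3[2] = 31/216*7/12 + 13/72*1/12 + 197/864*1/3 + 43/96*1/12 = 733/3456
  d_3[3] = 31/216*1/12 + 13/72*1/3 + 197/864*1/12 + 43/96*1/4 = 13/64
  d_3[4] = 31/216*1/4 + 13/72*5/12 + 197/864*1/2 + 43/96*1/2 = 97/216
d_3 = (1=469/3456, 2=733/3456, 3=13/64, 4=97/216)
  d_4[1] = 469/3456*1/12 + 733/3456*1/6 + 13/64*1/12 + 97/216*1/6 = 5741/41472
  d_4[2] = 469/3456*7/12 + 733/3456*1/12 + 13/64*1/3 + 97/216*1/12 = 349/1728
  d_4[3] = 469/3456*1/12 + 733/3456*1/3 + 13/64*1/12 + 97/216*1/4 = 8759/41472
  d_4[4] = 469/3456*1/4 + 733/3456*5/12 + 13/64*1/2 + 97/216*1/2 = 4649/10368
d_4 = (1=5741/41472, 2=349/1728, 3=8759/41472, 4=4649/10368)

Answer: 5741/41472 349/1728 8759/41472 4649/10368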